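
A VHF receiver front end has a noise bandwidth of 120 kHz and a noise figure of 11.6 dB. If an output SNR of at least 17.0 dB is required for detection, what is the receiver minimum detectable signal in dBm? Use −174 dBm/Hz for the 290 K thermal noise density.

−94.6 dBm

Sensitivity = −174 + 10 log₁₀(B) + NF + SNR_min
= −174 + 50.79 + 11.6 + 17.0
= −94.61 dBm → −94.6 dBm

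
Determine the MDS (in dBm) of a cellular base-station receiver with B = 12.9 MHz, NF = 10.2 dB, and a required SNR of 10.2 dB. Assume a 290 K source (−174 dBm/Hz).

Sensitivity = −174 + 10 log₁₀(B) + NF + SNR_min
= −174 + 71.11 + 10.2 + 10.2
= −82.49 dBm → −82.5 dBm

−82.5 dBm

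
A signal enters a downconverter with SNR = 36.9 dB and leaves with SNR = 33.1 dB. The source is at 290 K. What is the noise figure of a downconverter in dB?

3.8 dB

NF (dB) = SNR_in(dB) − SNR_out(dB) when the source is at T₀
NF = 36.9 − 33.1 = 3.8 dB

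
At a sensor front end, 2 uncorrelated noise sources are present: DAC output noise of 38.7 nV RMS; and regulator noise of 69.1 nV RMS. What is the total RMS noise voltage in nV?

79.2 nV

Uncorrelated sources add in power (mean-square): V_tot = √(ΣV_i²)
V_tot = √[(3.87×10⁻⁸)² + (6.91×10⁻⁸)²] = 7.92×10⁻⁸ V = 79.2 nV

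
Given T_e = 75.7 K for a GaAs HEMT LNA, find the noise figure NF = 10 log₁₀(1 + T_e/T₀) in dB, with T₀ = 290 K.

1.01 dB

F = 1 + T_e/T₀ = 1 + 75.7/290 = 1.26103
NF = 10 log₁₀(1.26103) = 1.01 dB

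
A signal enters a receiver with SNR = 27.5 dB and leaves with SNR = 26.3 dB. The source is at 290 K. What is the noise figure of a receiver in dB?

NF (dB) = SNR_in(dB) − SNR_out(dB) when the source is at T₀
NF = 27.5 − 26.3 = 1.2 dB

1.2 dB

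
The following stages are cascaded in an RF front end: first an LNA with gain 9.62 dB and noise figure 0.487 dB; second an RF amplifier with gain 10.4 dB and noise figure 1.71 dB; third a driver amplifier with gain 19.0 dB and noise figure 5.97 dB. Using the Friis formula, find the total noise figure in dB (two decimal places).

0.79 dB

Convert to linear (a loss of L dB is a gain of −L dB): F_i = 10^(NF_i/10), G_i = 10^(G_i,dB/10)
  Stage 1: F_1 = 10^(0.487/10) = 1.119, G_1 = 10^(9.62/10) = 9.162
  Stage 2: F_2 = 10^(1.71/10) = 1.483, G_2 = 10^(10.4/10) = 10.96
  Stage 3: F_3 = 10^(5.97/10) = 3.954, G_3 = 10^(19.0/10) = 79.43
Friis cascade:
  F = 1.119 + (1.483 − 1)/9.162 + (3.954 − 1)/100.5 = 1.201
NF = 10 log₁₀(1.201) = 0.79 dB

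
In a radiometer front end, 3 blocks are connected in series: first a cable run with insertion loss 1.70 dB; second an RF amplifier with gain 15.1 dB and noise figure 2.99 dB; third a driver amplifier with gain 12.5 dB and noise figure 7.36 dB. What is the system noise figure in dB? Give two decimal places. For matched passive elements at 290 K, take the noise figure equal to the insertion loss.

4.98 dB

Convert to linear (a loss of L dB is a gain of −L dB): F_i = 10^(NF_i/10), G_i = 10^(G_i,dB/10)
  Stage 1: F_1 = 10^(1.70/10) = 1.479, G_1 = 10^(−1.70/10) = 0.6761
  Stage 2: F_2 = 10^(2.99/10) = 1.991, G_2 = 10^(15.1/10) = 32.36
  Stage 3: F_3 = 10^(7.36/10) = 5.445, G_3 = 10^(12.5/10) = 17.78
Friis cascade:
  F = 1.479 + (1.991 − 1)/0.6761 + (5.445 − 1)/21.88 = 3.148
NF = 10 log₁₀(3.148) = 4.98 dB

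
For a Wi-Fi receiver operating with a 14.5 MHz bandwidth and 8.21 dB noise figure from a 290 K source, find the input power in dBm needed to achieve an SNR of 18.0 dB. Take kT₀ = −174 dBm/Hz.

−76.2 dBm

Sensitivity = −174 + 10 log₁₀(B) + NF + SNR_min
= −174 + 71.61 + 8.21 + 18.0
= −76.18 dBm → −76.2 dBm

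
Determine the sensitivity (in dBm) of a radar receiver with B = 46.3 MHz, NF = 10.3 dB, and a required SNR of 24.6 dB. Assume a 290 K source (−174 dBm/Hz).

−62.4 dBm

Sensitivity = −174 + 10 log₁₀(B) + NF + SNR_min
= −174 + 76.66 + 10.3 + 24.6
= −62.44 dBm → −62.4 dBm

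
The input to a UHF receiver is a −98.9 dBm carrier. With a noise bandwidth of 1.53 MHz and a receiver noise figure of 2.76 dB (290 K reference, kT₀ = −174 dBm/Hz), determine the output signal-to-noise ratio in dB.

10.5 dB

Noise floor: N = −174 + 10 log₁₀(B) + NF
10 log₁₀(1.53×10⁶) = 61.85 dB
N = −174 + 61.85 + 2.76 = −109.39 dBm
SNR = P_sig − N = −98.9 − (−109.39) = 10.49 dB → 10.5 dB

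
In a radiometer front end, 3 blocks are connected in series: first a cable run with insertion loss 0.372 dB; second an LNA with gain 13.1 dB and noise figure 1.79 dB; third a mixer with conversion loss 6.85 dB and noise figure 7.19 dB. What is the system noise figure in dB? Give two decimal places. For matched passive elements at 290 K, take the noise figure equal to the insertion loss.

Convert to linear (a loss of L dB is a gain of −L dB): F_i = 10^(NF_i/10), G_i = 10^(G_i,dB/10)
  Stage 1: F_1 = 10^(0.372/10) = 1.089, G_1 = 10^(−0.372/10) = 0.9179
  Stage 2: F_2 = 10^(1.79/10) = 1.510, G_2 = 10^(13.1/10) = 20.42
  Stage 3: F_3 = 10^(7.19/10) = 5.236, G_3 = 10^(−6.85/10) = 0.2065
Friis cascade:
  F = 1.089 + (1.510 − 1)/0.9179 + (5.236 − 1)/18.74 = 1.871
NF = 10 log₁₀(1.871) = 2.72 dB

2.72 dB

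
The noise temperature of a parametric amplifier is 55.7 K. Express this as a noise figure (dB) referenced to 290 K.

F = 1 + T_e/T₀ = 1 + 55.7/290 = 1.19207
NF = 10 log₁₀(1.19207) = 0.763 dB

0.763 dB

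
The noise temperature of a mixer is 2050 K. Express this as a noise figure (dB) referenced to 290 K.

9.07 dB

F = 1 + T_e/T₀ = 1 + 2050/290 = 8.06897
NF = 10 log₁₀(8.06897) = 9.07 dB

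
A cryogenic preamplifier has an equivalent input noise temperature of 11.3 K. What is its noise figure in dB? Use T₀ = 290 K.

F = 1 + T_e/T₀ = 1 + 11.3/290 = 1.03897
NF = 10 log₁₀(1.03897) = 0.166 dB

0.166 dB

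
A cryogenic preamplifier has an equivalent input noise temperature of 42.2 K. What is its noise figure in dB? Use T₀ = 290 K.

0.590 dB

F = 1 + T_e/T₀ = 1 + 42.2/290 = 1.14552
NF = 10 log₁₀(1.14552) = 0.590 dB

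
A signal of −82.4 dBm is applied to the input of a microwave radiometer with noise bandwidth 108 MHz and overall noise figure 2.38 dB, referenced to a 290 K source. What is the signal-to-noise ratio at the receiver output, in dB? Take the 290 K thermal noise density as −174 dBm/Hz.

Noise floor: N = −174 + 10 log₁₀(B) + NF
10 log₁₀(1.08×10⁸) = 80.33 dB
N = −174 + 80.33 + 2.38 = −91.29 dBm
SNR = P_sig − N = −82.4 − (−91.29) = 8.89 dB → 8.9 dB

8.9 dB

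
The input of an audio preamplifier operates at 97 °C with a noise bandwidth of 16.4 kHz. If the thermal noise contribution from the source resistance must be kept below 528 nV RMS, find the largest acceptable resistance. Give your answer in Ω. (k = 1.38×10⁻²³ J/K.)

832 Ω

T = 97 °C + 273.15 = 370.15 K
Johnson–Nyquist: V_n = √(4kTRB) ⇒ R = V_n² / (4kTB)
4kTB = 4 × 1.38×10⁻²³ × 370.15 × 1.64×10⁴ = 3.35×10⁻¹⁶
R = (5.28×10⁻⁷)² / 3.35×10⁻¹⁶ = 8.32×10² Ω = 832 Ω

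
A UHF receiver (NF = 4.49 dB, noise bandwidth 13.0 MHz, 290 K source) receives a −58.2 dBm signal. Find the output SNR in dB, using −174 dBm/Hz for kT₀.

40.2 dB

Noise floor: N = −174 + 10 log₁₀(B) + NF
10 log₁₀(1.30×10⁷) = 71.14 dB
N = −174 + 71.14 + 4.49 = −98.37 dBm
SNR = P_sig − N = −58.2 − (−98.37) = 40.17 dB → 40.2 dB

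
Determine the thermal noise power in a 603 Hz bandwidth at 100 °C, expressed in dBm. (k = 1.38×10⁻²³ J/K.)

−145.1 dBm

T = 100 °C + 273.15 = 373.15 K
P_n = kTB = 1.38×10⁻²³ × 373.15 × 6.03×10² = 3.11×10⁻¹⁸ W
In dBm: 10 log₁₀(3.11×10⁻¹⁸ / 10⁻³) = −145.1 dBm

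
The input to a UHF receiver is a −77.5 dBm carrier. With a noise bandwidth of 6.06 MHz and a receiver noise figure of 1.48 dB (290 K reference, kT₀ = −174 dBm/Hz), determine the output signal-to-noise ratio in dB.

27.2 dB

Noise floor: N = −174 + 10 log₁₀(B) + NF
10 log₁₀(6.06×10⁶) = 67.82 dB
N = −174 + 67.82 + 1.48 = −104.70 dBm
SNR = P_sig − N = −77.5 − (−104.70) = 27.20 dB → 27.2 dB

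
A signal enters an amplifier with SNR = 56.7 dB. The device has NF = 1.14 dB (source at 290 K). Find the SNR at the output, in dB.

By definition F = SNR_in/SNR_out, so in dB: SNR_out = SNR_in − NF
SNR_out = 56.7 − 1.14 = 55.56 dB

55.56 dB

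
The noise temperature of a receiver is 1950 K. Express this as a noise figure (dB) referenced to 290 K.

F = 1 + T_e/T₀ = 1 + 1950/290 = 7.72414
NF = 10 log₁₀(7.72414) = 8.88 dB

8.88 dB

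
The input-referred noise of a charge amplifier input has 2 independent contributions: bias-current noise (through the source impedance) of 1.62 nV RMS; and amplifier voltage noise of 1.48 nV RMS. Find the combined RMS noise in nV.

Uncorrelated sources add in power (mean-square): V_tot = √(ΣV_i²)
V_tot = √[(1.62×10⁻⁹)² + (1.48×10⁻⁹)²] = 2.19×10⁻⁹ V = 2.19 nV

2.19 nV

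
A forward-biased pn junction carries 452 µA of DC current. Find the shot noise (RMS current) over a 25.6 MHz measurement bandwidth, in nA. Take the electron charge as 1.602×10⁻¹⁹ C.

I_n = √(2qI·B)
2qI·B = 2 × 1.602×10⁻¹⁹ × 4.52×10⁻⁴ × 2.56×10⁷ = 3.71×10⁻¹⁵ A²
I_n = √(3.71×10⁻¹⁵) = 6.09×10⁻⁸ A = 60.9 nA

60.9 nA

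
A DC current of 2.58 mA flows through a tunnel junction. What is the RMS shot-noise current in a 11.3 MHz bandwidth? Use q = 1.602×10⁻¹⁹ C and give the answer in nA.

I_n = √(2qI·B)
2qI·B = 2 × 1.602×10⁻¹⁹ × 2.58×10⁻³ × 1.13×10⁷ = 9.34×10⁻¹⁵ A²
I_n = √(9.34×10⁻¹⁵) = 9.66×10⁻⁸ A = 96.6 nA

96.6 nA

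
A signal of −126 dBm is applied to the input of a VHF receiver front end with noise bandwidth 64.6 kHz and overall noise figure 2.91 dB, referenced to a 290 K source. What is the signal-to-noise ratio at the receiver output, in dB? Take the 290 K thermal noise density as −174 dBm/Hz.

Noise floor: N = −174 + 10 log₁₀(B) + NF
10 log₁₀(6.46×10⁴) = 48.1 dB
N = −174 + 48.1 + 2.91 = −122.99 dBm
SNR = P_sig − N = −126 − (−122.99) = −3.01 dB → −3.0 dB

−3.0 dB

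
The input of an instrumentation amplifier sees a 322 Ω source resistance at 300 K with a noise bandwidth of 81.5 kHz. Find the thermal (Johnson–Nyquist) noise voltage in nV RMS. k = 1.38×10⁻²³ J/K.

V_n = √(4kTRB)
4kTRB = 4 × 1.38×10⁻²³ × 300 × 3.22×10² × 8.15×10⁴ = 4.35×10⁻¹³ V²
V_n = √(4.35×10⁻¹³) = 6.59×10⁻⁷ V = 659 nV

659 nV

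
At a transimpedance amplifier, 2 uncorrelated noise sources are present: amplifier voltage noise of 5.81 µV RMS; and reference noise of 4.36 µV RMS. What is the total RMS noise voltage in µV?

Uncorrelated sources add in power (mean-square): V_tot = √(ΣV_i²)
V_tot = √[(5.81×10⁻⁶)² + (4.36×10⁻⁶)²] = 7.26×10⁻⁶ V = 7.26 µV

7.26 µV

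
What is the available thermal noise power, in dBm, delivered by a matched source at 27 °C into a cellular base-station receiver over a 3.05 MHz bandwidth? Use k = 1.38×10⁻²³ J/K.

T = 27 °C + 273.15 = 300.15 K
P_n = kTB = 1.38×10⁻²³ × 300.15 × 3.05×10⁶ = 1.26×10⁻¹⁴ W
In dBm: 10 log₁₀(1.26×10⁻¹⁴ / 10⁻³) = −109.0 dBm

−109.0 dBm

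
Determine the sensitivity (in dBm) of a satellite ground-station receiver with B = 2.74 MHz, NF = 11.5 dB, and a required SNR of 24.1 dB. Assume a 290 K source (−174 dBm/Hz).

Sensitivity = −174 + 10 log₁₀(B) + NF + SNR_min
= −174 + 64.38 + 11.5 + 24.1
= −74.02 dBm → −74.0 dBm

−74.0 dBm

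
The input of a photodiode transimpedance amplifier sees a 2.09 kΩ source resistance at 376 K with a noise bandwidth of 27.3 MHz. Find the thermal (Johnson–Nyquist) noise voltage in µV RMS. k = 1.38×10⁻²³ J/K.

34.4 µV

V_n = √(4kTRB)
4kTRB = 4 × 1.38×10⁻²³ × 376 × 2.09×10³ × 2.73×10⁷ = 1.18×10⁻⁹ V²
V_n = √(1.18×10⁻⁹) = 3.44×10⁻⁵ V = 34.4 µV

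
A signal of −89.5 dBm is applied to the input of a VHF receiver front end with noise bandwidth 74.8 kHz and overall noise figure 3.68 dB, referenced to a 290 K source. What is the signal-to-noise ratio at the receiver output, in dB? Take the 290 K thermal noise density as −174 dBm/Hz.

32.1 dB

Noise floor: N = −174 + 10 log₁₀(B) + NF
10 log₁₀(7.48×10⁴) = 48.74 dB
N = −174 + 48.74 + 3.68 = −121.58 dBm
SNR = P_sig − N = −89.5 − (−121.58) = 32.08 dB → 32.1 dB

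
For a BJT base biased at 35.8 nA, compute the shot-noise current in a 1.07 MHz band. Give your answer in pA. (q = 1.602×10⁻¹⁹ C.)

I_n = √(2qI·B)
2qI·B = 2 × 1.602×10⁻¹⁹ × 3.58×10⁻⁸ × 1.07×10⁶ = 1.23×10⁻²⁰ A²
I_n = √(1.23×10⁻²⁰) = 1.11×10⁻¹⁰ A = 111 pA

111 pA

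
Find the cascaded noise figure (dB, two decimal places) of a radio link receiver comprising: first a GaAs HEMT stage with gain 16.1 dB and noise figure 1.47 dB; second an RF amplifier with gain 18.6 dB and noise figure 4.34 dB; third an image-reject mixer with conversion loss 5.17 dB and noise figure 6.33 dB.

1.60 dB

Convert to linear (a loss of L dB is a gain of −L dB): F_i = 10^(NF_i/10), G_i = 10^(G_i,dB/10)
  Stage 1: F_1 = 10^(1.47/10) = 1.403, G_1 = 10^(16.1/10) = 40.74
  Stage 2: F_2 = 10^(4.34/10) = 2.716, G_2 = 10^(18.6/10) = 72.44
  Stage 3: F_3 = 10^(6.33/10) = 4.295, G_3 = 10^(−5.17/10) = 0.3041
Friis cascade:
  F = 1.403 + (2.716 − 1)/40.74 + (4.295 − 1)/2951 = 1.446
NF = 10 log₁₀(1.446) = 1.60 dB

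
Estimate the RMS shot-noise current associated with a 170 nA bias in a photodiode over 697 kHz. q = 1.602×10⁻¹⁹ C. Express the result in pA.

I_n = √(2qI·B)
2qI·B = 2 × 1.602×10⁻¹⁹ × 1.70×10⁻⁷ × 6.97×10⁵ = 3.80×10⁻²⁰ A²
I_n = √(3.80×10⁻²⁰) = 1.95×10⁻¹⁰ A = 195 pA

195 pA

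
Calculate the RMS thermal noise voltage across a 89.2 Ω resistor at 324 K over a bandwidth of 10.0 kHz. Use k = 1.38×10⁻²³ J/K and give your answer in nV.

V_n = √(4kTRB)
4kTRB = 4 × 1.38×10⁻²³ × 324 × 8.92×10¹ × 1.00×10⁴ = 1.60×10⁻¹⁴ V²
V_n = √(1.60×10⁻¹⁴) = 1.26×10⁻⁷ V = 126 nV

126 nV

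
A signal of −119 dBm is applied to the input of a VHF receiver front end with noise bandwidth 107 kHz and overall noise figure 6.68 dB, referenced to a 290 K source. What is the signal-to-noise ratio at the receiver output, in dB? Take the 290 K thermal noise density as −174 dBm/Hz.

Noise floor: N = −174 + 10 log₁₀(B) + NF
10 log₁₀(1.07×10⁵) = 50.29 dB
N = −174 + 50.29 + 6.68 = −117.03 dBm
SNR = P_sig − N = −119 − (−117.03) = −1.97 dB → −2.0 dB

−2.0 dB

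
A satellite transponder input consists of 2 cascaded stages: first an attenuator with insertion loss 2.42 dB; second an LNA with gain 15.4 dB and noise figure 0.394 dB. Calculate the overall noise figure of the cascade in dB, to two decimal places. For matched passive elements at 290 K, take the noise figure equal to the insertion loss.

2.81 dB

Convert to linear (a loss of L dB is a gain of −L dB): F_i = 10^(NF_i/10), G_i = 10^(G_i,dB/10)
  Stage 1: F_1 = 10^(2.42/10) = 1.746, G_1 = 10^(−2.42/10) = 0.5728
  Stage 2: F_2 = 10^(0.394/10) = 1.095, G_2 = 10^(15.4/10) = 34.67
Friis cascade:
  F = 1.746 + (1.095 − 1)/0.5728 = 1.912
NF = 10 log₁₀(1.912) = 2.81 dB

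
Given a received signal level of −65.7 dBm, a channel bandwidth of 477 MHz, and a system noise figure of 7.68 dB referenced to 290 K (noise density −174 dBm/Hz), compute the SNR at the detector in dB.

Noise floor: N = −174 + 10 log₁₀(B) + NF
10 log₁₀(4.77×10⁸) = 86.79 dB
N = −174 + 86.79 + 7.68 = −79.53 dBm
SNR = P_sig − N = −65.7 − (−79.53) = 13.83 dB → 13.8 dB

13.8 dB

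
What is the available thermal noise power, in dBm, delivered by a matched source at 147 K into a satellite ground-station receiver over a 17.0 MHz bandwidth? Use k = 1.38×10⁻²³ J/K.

−104.6 dBm

P_n = kTB = 1.38×10⁻²³ × 147 × 1.70×10⁷ = 3.45×10⁻¹⁴ W
In dBm: 10 log₁₀(3.45×10⁻¹⁴ / 10⁻³) = −104.6 dBm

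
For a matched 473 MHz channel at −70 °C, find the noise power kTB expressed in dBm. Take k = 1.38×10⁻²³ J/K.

−88.8 dBm

T = −70 °C + 273.15 = 203.15 K
P_n = kTB = 1.38×10⁻²³ × 203.15 × 4.73×10⁸ = 1.33×10⁻¹² W
In dBm: 10 log₁₀(1.33×10⁻¹² / 10⁻³) = −88.8 dBm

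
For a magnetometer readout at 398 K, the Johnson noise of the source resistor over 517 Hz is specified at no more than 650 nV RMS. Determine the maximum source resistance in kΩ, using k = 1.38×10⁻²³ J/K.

37.2 kΩ

Johnson–Nyquist: V_n = √(4kTRB) ⇒ R = V_n² / (4kTB)
4kTB = 4 × 1.38×10⁻²³ × 398 × 5.17×10² = 1.14×10⁻¹⁷
R = (6.50×10⁻⁷)² / 1.14×10⁻¹⁷ = 3.72×10⁴ Ω = 37.2 kΩ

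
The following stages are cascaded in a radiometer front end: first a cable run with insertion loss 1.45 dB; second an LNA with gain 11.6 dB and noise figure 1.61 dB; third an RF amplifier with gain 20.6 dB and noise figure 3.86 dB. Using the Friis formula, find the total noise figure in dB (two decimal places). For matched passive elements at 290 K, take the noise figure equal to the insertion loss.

3.35 dB

Convert to linear (a loss of L dB is a gain of −L dB): F_i = 10^(NF_i/10), G_i = 10^(G_i,dB/10)
  Stage 1: F_1 = 10^(1.45/10) = 1.396, G_1 = 10^(−1.45/10) = 0.7161
  Stage 2: F_2 = 10^(1.61/10) = 1.449, G_2 = 10^(11.6/10) = 14.45
  Stage 3: F_3 = 10^(3.86/10) = 2.432, G_3 = 10^(20.6/10) = 114.8
Friis cascade:
  F = 1.396 + (1.449 − 1)/0.7161 + (2.432 − 1)/10.35 = 2.161
NF = 10 log₁₀(2.161) = 3.35 dB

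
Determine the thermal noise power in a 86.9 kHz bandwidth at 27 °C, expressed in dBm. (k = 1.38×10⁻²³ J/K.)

T = 27 °C + 273.15 = 300.15 K
P_n = kTB = 1.38×10⁻²³ × 300.15 × 8.69×10⁴ = 3.60×10⁻¹⁶ W
In dBm: 10 log₁₀(3.60×10⁻¹⁶ / 10⁻³) = −124.4 dBm

−124.4 dBm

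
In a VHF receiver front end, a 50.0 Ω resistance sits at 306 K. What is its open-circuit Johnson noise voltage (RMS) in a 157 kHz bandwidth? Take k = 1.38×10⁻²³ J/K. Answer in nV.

364 nV

V_n = √(4kTRB)
4kTRB = 4 × 1.38×10⁻²³ × 306 × 5.00×10¹ × 1.57×10⁵ = 1.33×10⁻¹³ V²
V_n = √(1.33×10⁻¹³) = 3.64×10⁻⁷ V = 364 nV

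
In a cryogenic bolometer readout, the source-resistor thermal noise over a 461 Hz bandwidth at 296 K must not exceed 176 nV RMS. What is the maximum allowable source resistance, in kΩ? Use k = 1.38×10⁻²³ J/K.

4.11 kΩ

Johnson–Nyquist: V_n = √(4kTRB) ⇒ R = V_n² / (4kTB)
4kTB = 4 × 1.38×10⁻²³ × 296 × 4.61×10² = 7.53×10⁻¹⁸
R = (1.76×10⁻⁷)² / 7.53×10⁻¹⁸ = 4.11×10³ Ω = 4.11 kΩ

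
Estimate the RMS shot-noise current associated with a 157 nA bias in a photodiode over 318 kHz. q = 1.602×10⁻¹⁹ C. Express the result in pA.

I_n = √(2qI·B)
2qI·B = 2 × 1.602×10⁻¹⁹ × 1.57×10⁻⁷ × 3.18×10⁵ = 1.60×10⁻²⁰ A²
I_n = √(1.60×10⁻²⁰) = 1.26×10⁻¹⁰ A = 126 pA

126 pA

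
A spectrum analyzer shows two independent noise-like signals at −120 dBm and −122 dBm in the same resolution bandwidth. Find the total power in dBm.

−117.9 dBm

Convert to linear, add, convert back:
P₁ = 1.00×10⁻¹⁵ W, P₂ = 6.31×10⁻¹⁶ W
P_tot = 1.63×10⁻¹⁵ W → 10 log₁₀(P_tot / 10⁻³) = −117.9 dBm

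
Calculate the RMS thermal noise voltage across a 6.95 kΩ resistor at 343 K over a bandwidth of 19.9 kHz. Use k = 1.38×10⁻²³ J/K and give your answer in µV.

1.62 µV

V_n = √(4kTRB)
4kTRB = 4 × 1.38×10⁻²³ × 343 × 6.95×10³ × 1.99×10⁴ = 2.62×10⁻¹² V²
V_n = √(2.62×10⁻¹²) = 1.62×10⁻⁶ V = 1.62 µV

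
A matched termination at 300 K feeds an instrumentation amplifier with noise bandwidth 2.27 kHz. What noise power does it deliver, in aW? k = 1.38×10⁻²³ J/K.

P_n = kTB = 1.38×10⁻²³ × 300 × 2.27×10³ = 9.40×10⁻¹⁸ W = 9.40 aW

9.40 aW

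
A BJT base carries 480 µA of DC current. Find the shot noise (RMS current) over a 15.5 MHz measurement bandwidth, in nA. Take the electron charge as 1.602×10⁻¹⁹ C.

I_n = √(2qI·B)
2qI·B = 2 × 1.602×10⁻¹⁹ × 4.80×10⁻⁴ × 1.55×10⁷ = 2.38×10⁻¹⁵ A²
I_n = √(2.38×10⁻¹⁵) = 4.88×10⁻⁸ A = 48.8 nA

48.8 nA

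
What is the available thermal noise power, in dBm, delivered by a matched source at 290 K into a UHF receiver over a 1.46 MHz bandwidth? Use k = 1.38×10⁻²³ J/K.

P_n = kTB = 1.38×10⁻²³ × 290 × 1.46×10⁶ = 5.84×10⁻¹⁵ W
In dBm: 10 log₁₀(5.84×10⁻¹⁵ / 10⁻³) = −112.3 dBm

−112.3 dBm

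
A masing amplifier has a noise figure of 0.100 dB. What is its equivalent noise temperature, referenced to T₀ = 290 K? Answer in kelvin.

6.75 K

F = 10^(0.100/10) = 1.02329
T_e = (F − 1)·T₀ = (1.02329 − 1) × 290 = 6.75 K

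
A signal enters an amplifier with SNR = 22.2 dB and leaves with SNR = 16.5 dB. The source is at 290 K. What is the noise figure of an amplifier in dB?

NF (dB) = SNR_in(dB) − SNR_out(dB) when the source is at T₀
NF = 22.2 − 16.5 = 5.7 dB

5.7 dB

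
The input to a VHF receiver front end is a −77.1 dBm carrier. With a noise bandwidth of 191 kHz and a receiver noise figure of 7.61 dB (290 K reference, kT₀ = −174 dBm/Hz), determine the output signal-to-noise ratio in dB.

Noise floor: N = −174 + 10 log₁₀(B) + NF
10 log₁₀(1.91×10⁵) = 52.81 dB
N = −174 + 52.81 + 7.61 = −113.58 dBm
SNR = P_sig − N = −77.1 − (−113.58) = 36.48 dB → 36.5 dB

36.5 dB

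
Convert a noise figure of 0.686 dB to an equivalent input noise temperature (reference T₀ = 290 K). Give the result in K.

49.6 K

F = 10^(0.686/10) = 1.17112
T_e = (F − 1)·T₀ = (1.17112 − 1) × 290 = 49.6 K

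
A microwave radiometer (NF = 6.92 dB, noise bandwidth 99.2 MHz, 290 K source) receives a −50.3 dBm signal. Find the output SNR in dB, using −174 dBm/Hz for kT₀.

Noise floor: N = −174 + 10 log₁₀(B) + NF
10 log₁₀(9.92×10⁷) = 79.97 dB
N = −174 + 79.97 + 6.92 = −87.11 dBm
SNR = P_sig − N = −50.3 − (−87.11) = 36.81 dB → 36.8 dB

36.8 dB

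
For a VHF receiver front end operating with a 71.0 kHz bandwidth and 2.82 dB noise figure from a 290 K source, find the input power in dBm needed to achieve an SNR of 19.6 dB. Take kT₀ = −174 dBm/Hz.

−103.1 dBm

Sensitivity = −174 + 10 log₁₀(B) + NF + SNR_min
= −174 + 48.51 + 2.82 + 19.6
= −103.07 dBm → −103.1 dBm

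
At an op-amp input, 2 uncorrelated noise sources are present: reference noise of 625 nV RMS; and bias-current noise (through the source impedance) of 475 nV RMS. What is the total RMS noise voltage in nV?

Uncorrelated sources add in power (mean-square): V_tot = √(ΣV_i²)
V_tot = √[(6.25×10⁻⁷)² + (4.75×10⁻⁷)²] = 7.85×10⁻⁷ V = 785 nV

785 nV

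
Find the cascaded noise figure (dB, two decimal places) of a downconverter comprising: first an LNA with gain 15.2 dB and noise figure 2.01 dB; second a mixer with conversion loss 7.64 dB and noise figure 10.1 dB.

Convert to linear (a loss of L dB is a gain of −L dB): F_i = 10^(NF_i/10), G_i = 10^(G_i,dB/10)
  Stage 1: F_1 = 10^(2.01/10) = 1.589, G_1 = 10^(15.2/10) = 33.11
  Stage 2: F_2 = 10^(10.1/10) = 10.23, G_2 = 10^(−7.64/10) = 0.1722
Friis cascade:
  F = 1.589 + (10.23 − 1)/33.11 = 1.867
NF = 10 log₁₀(1.867) = 2.71 dB

2.71 dB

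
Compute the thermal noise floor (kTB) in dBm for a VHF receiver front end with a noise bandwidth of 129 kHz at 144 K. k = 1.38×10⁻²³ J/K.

P_n = kTB = 1.38×10⁻²³ × 144 × 1.29×10⁵ = 2.56×10⁻¹⁶ W
In dBm: 10 log₁₀(2.56×10⁻¹⁶ / 10⁻³) = −125.9 dBm

−125.9 dBm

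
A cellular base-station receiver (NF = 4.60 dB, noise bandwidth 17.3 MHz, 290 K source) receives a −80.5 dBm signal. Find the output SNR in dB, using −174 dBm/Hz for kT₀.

Noise floor: N = −174 + 10 log₁₀(B) + NF
10 log₁₀(1.73×10⁷) = 72.38 dB
N = −174 + 72.38 + 4.60 = −97.02 dBm
SNR = P_sig − N = −80.5 − (−97.02) = 16.52 dB → 16.5 dB

16.5 dB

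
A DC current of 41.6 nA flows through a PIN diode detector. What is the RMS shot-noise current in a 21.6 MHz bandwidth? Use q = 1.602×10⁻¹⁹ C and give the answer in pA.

537 pA

I_n = √(2qI·B)
2qI·B = 2 × 1.602×10⁻¹⁹ × 4.16×10⁻⁸ × 2.16×10⁷ = 2.88×10⁻¹⁹ A²
I_n = √(2.88×10⁻¹⁹) = 5.37×10⁻¹⁰ A = 537 pA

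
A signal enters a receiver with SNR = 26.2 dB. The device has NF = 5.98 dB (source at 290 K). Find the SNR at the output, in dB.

By definition F = SNR_in/SNR_out, so in dB: SNR_out = SNR_in − NF
SNR_out = 26.2 − 5.98 = 20.22 dB

20.22 dB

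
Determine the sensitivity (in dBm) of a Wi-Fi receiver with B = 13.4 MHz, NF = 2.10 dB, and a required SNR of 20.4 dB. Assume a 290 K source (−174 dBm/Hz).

Sensitivity = −174 + 10 log₁₀(B) + NF + SNR_min
= −174 + 71.27 + 2.10 + 20.4
= −80.23 dBm → −80.2 dBm

−80.2 dBm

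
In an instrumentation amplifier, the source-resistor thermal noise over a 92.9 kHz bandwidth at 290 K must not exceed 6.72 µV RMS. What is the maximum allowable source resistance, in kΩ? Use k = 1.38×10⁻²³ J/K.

30.4 kΩ

Johnson–Nyquist: V_n = √(4kTRB) ⇒ R = V_n² / (4kTB)
4kTB = 4 × 1.38×10⁻²³ × 290 × 9.29×10⁴ = 1.49×10⁻¹⁵
R = (6.72×10⁻⁶)² / 1.49×10⁻¹⁵ = 3.04×10⁴ Ω = 30.4 kΩ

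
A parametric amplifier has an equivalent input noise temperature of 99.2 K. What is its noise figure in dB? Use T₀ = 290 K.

F = 1 + T_e/T₀ = 1 + 99.2/290 = 1.34207
NF = 10 log₁₀(1.34207) = 1.28 dB

1.28 dB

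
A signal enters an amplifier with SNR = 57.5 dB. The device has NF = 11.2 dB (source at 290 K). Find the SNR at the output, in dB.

46.3 dB

By definition F = SNR_in/SNR_out, so in dB: SNR_out = SNR_in − NF
SNR_out = 57.5 − 11.2 = 46.3 dB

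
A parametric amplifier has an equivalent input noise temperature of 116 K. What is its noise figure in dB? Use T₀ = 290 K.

1.46 dB

F = 1 + T_e/T₀ = 1 + 116/290 = 1.4
NF = 10 log₁₀(1.4) = 1.46 dB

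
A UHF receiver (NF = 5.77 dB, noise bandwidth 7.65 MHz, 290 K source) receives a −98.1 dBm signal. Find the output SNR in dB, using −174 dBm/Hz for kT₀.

1.3 dB

Noise floor: N = −174 + 10 log₁₀(B) + NF
10 log₁₀(7.65×10⁶) = 68.84 dB
N = −174 + 68.84 + 5.77 = −99.39 dBm
SNR = P_sig − N = −98.1 − (−99.39) = 1.29 dB → 1.3 dB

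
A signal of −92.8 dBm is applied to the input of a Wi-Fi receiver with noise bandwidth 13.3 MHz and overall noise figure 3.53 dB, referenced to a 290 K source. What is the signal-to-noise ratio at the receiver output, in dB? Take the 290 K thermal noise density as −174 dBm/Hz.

Noise floor: N = −174 + 10 log₁₀(B) + NF
10 log₁₀(1.33×10⁷) = 71.24 dB
N = −174 + 71.24 + 3.53 = −99.23 dBm
SNR = P_sig − N = −92.8 − (−99.23) = 6.43 dB → 6.4 dB

6.4 dB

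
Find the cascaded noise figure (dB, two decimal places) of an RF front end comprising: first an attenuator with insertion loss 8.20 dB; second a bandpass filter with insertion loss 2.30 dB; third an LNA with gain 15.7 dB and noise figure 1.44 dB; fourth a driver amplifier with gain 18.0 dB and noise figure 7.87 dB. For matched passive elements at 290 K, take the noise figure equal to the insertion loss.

Convert to linear (a loss of L dB is a gain of −L dB): F_i = 10^(NF_i/10), G_i = 10^(G_i,dB/10)
  Stage 1: F_1 = 10^(8.20/10) = 6.607, G_1 = 10^(−8.20/10) = 0.1514
  Stage 2: F_2 = 10^(2.30/10) = 1.698, G_2 = 10^(−2.30/10) = 0.5888
  Stage 3: F_3 = 10^(1.44/10) = 1.393, G_3 = 10^(15.7/10) = 37.15
  Stage 4: F_4 = 10^(7.87/10) = 6.124, G_4 = 10^(18.0/10) = 63.10
Friis cascade:
  F = 6.607 + (1.698 − 1)/0.1514 + (1.393 − 1)/0.08913 + (6.124 − 1)/3.311 = 17.18
NF = 10 log₁₀(17.18) = 12.35 dB

12.35 dB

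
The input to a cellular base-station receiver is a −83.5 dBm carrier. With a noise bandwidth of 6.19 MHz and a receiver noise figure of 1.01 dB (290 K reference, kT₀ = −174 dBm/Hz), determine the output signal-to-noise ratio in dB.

Noise floor: N = −174 + 10 log₁₀(B) + NF
10 log₁₀(6.19×10⁶) = 67.92 dB
N = −174 + 67.92 + 1.01 = −105.07 dBm
SNR = P_sig − N = −83.5 − (−105.07) = 21.57 dB → 21.6 dB

21.6 dB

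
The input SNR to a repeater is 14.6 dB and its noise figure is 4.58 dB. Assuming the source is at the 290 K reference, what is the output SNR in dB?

10.02 dB

By definition F = SNR_in/SNR_out, so in dB: SNR_out = SNR_in − NF
SNR_out = 14.6 − 4.58 = 10.02 dB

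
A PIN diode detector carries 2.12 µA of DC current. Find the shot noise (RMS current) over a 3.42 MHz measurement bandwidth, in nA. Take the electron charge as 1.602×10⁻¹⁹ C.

1.52 nA

I_n = √(2qI·B)
2qI·B = 2 × 1.602×10⁻¹⁹ × 2.12×10⁻⁶ × 3.42×10⁶ = 2.32×10⁻¹⁸ A²
I_n = √(2.32×10⁻¹⁸) = 1.52×10⁻⁹ A = 1.52 nA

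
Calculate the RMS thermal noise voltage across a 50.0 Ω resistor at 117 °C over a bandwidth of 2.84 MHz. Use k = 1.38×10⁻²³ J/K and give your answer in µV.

T = 117 °C + 273.15 = 390.15 K
V_n = √(4kTRB)
4kTRB = 4 × 1.38×10⁻²³ × 390.15 × 5.00×10¹ × 2.84×10⁶ = 3.06×10⁻¹² V²
V_n = √(3.06×10⁻¹²) = 1.75×10⁻⁶ V = 1.75 µV

1.75 µV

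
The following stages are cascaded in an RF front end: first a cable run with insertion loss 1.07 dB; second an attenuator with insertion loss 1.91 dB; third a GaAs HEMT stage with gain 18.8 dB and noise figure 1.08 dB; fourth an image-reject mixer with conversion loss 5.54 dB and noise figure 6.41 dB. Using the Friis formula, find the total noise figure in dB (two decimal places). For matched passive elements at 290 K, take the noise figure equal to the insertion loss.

4.21 dB

Convert to linear (a loss of L dB is a gain of −L dB): F_i = 10^(NF_i/10), G_i = 10^(G_i,dB/10)
  Stage 1: F_1 = 10^(1.07/10) = 1.279, G_1 = 10^(−1.07/10) = 0.7816
  Stage 2: F_2 = 10^(1.91/10) = 1.552, G_2 = 10^(−1.91/10) = 0.6442
  Stage 3: F_3 = 10^(1.08/10) = 1.282, G_3 = 10^(18.8/10) = 75.86
  Stage 4: F_4 = 10^(6.41/10) = 4.375, G_4 = 10^(−5.54/10) = 0.2793
Friis cascade:
  F = 1.279 + (1.552 − 1)/0.7816 + (1.282 − 1)/0.5035 + (4.375 − 1)/38.19 = 2.635
NF = 10 log₁₀(2.635) = 4.21 dB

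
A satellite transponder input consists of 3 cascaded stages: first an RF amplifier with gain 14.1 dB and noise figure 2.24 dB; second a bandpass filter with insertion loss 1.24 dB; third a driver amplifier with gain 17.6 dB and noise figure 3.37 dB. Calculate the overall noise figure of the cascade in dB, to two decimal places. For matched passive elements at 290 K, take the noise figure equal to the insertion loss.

2.43 dB

Convert to linear (a loss of L dB is a gain of −L dB): F_i = 10^(NF_i/10), G_i = 10^(G_i,dB/10)
  Stage 1: F_1 = 10^(2.24/10) = 1.675, G_1 = 10^(14.1/10) = 25.70
  Stage 2: F_2 = 10^(1.24/10) = 1.330, G_2 = 10^(−1.24/10) = 0.7516
  Stage 3: F_3 = 10^(3.37/10) = 2.173, G_3 = 10^(17.6/10) = 57.54
Friis cascade:
  F = 1.675 + (1.330 − 1)/25.70 + (2.173 − 1)/19.32 = 1.748
NF = 10 log₁₀(1.748) = 2.43 dB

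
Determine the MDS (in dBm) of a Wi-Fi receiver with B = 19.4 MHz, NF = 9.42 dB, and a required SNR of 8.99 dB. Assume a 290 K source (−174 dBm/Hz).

Sensitivity = −174 + 10 log₁₀(B) + NF + SNR_min
= −174 + 72.88 + 9.42 + 8.99
= −82.71 dBm → −82.7 dBm

−82.7 dBm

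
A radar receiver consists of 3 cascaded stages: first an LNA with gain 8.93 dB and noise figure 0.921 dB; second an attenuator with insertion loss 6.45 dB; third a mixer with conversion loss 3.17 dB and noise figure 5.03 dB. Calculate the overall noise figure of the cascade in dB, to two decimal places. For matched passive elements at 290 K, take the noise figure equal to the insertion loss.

4.63 dB

Convert to linear (a loss of L dB is a gain of −L dB): F_i = 10^(NF_i/10), G_i = 10^(G_i,dB/10)
  Stage 1: F_1 = 10^(0.921/10) = 1.236, G_1 = 10^(8.93/10) = 7.816
  Stage 2: F_2 = 10^(6.45/10) = 4.416, G_2 = 10^(−6.45/10) = 0.2265
  Stage 3: F_3 = 10^(5.03/10) = 3.184, G_3 = 10^(−3.17/10) = 0.4819
Friis cascade:
  F = 1.236 + (4.416 − 1)/7.816 + (3.184 − 1)/1.770 = 2.907
NF = 10 log₁₀(2.907) = 4.63 dB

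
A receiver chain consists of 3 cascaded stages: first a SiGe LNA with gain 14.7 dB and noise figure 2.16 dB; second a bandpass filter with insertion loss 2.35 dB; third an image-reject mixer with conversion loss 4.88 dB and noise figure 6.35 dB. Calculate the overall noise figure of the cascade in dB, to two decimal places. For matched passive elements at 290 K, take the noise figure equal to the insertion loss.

2.70 dB

Convert to linear (a loss of L dB is a gain of −L dB): F_i = 10^(NF_i/10), G_i = 10^(G_i,dB/10)
  Stage 1: F_1 = 10^(2.16/10) = 1.644, G_1 = 10^(14.7/10) = 29.51
  Stage 2: F_2 = 10^(2.35/10) = 1.718, G_2 = 10^(−2.35/10) = 0.5821
  Stage 3: F_3 = 10^(6.35/10) = 4.315, G_3 = 10^(−4.88/10) = 0.3251
Friis cascade:
  F = 1.644 + (1.718 − 1)/29.51 + (4.315 − 1)/17.18 = 1.862
NF = 10 log₁₀(1.862) = 2.70 dB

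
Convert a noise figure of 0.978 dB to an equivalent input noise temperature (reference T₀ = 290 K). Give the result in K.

73.2 K

F = 10^(0.978/10) = 1.25256
T_e = (F − 1)·T₀ = (1.25256 − 1) × 290 = 73.2 K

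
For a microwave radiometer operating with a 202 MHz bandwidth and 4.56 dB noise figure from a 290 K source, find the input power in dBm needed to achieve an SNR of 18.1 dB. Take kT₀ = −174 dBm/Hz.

−68.3 dBm

Sensitivity = −174 + 10 log₁₀(B) + NF + SNR_min
= −174 + 83.05 + 4.56 + 18.1
= −68.29 dBm → −68.3 dBm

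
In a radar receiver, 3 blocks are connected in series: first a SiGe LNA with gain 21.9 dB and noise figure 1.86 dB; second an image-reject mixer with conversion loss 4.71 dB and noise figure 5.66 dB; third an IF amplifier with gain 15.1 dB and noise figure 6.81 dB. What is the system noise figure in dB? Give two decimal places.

2.11 dB

Convert to linear (a loss of L dB is a gain of −L dB): F_i = 10^(NF_i/10), G_i = 10^(G_i,dB/10)
  Stage 1: F_1 = 10^(1.86/10) = 1.535, G_1 = 10^(21.9/10) = 154.9
  Stage 2: F_2 = 10^(5.66/10) = 3.681, G_2 = 10^(−4.71/10) = 0.3381
  Stage 3: F_3 = 10^(6.81/10) = 4.797, G_3 = 10^(15.1/10) = 32.36
Friis cascade:
  F = 1.535 + (3.681 − 1)/154.9 + (4.797 − 1)/52.36 = 1.624
NF = 10 log₁₀(1.624) = 2.11 dB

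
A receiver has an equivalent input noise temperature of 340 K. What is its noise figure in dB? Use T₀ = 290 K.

3.37 dB

F = 1 + T_e/T₀ = 1 + 340/290 = 2.17241
NF = 10 log₁₀(2.17241) = 3.37 dB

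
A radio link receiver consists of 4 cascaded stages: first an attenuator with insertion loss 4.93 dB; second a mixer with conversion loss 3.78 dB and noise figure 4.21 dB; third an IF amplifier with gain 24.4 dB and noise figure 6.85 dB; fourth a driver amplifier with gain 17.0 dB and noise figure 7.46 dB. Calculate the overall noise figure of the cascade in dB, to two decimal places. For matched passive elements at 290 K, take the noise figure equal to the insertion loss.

Convert to linear (a loss of L dB is a gain of −L dB): F_i = 10^(NF_i/10), G_i = 10^(G_i,dB/10)
  Stage 1: F_1 = 10^(4.93/10) = 3.112, G_1 = 10^(−4.93/10) = 0.3214
  Stage 2: F_2 = 10^(4.21/10) = 2.636, G_2 = 10^(−3.78/10) = 0.4188
  Stage 3: F_3 = 10^(6.85/10) = 4.842, G_3 = 10^(24.4/10) = 275.4
  Stage 4: F_4 = 10^(7.46/10) = 5.572, G_4 = 10^(17.0/10) = 50.12
Friis cascade:
  F = 3.112 + (2.636 − 1)/0.3214 + (4.842 − 1)/0.1346 + (5.572 − 1)/37.07 = 36.87
NF = 10 log₁₀(36.87) = 15.67 dB

15.67 dB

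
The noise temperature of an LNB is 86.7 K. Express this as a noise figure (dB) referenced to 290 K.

1.14 dB

F = 1 + T_e/T₀ = 1 + 86.7/290 = 1.29897
NF = 10 log₁₀(1.29897) = 1.14 dB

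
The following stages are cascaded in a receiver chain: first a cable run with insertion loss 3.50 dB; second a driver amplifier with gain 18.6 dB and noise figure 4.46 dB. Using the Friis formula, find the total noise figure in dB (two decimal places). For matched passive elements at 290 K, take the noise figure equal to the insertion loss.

Convert to linear (a loss of L dB is a gain of −L dB): F_i = 10^(NF_i/10), G_i = 10^(G_i,dB/10)
  Stage 1: F_1 = 10^(3.50/10) = 2.239, G_1 = 10^(−3.50/10) = 0.4467
  Stage 2: F_2 = 10^(4.46/10) = 2.793, G_2 = 10^(18.6/10) = 72.44
Friis cascade:
  F = 2.239 + (2.793 − 1)/0.4467 = 6.252
NF = 10 log₁₀(6.252) = 7.96 dB

7.96 dB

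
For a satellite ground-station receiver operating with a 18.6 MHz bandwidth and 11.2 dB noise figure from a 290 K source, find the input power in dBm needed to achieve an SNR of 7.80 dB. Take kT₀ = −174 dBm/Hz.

−82.3 dBm

Sensitivity = −174 + 10 log₁₀(B) + NF + SNR_min
= −174 + 72.7 + 11.2 + 7.80
= −82.30 dBm → −82.3 dBm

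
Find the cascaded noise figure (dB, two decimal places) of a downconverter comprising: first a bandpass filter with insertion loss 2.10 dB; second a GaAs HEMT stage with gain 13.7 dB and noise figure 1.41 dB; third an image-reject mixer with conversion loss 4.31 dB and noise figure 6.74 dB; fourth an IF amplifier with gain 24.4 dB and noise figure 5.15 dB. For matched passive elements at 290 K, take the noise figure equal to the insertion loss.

Convert to linear (a loss of L dB is a gain of −L dB): F_i = 10^(NF_i/10), G_i = 10^(G_i,dB/10)
  Stage 1: F_1 = 10^(2.10/10) = 1.622, G_1 = 10^(−2.10/10) = 0.6166
  Stage 2: F_2 = 10^(1.41/10) = 1.384, G_2 = 10^(13.7/10) = 23.44
  Stage 3: F_3 = 10^(6.74/10) = 4.721, G_3 = 10^(−4.31/10) = 0.3707
  Stage 4: F_4 = 10^(5.15/10) = 3.273, G_4 = 10^(24.4/10) = 275.4
Friis cascade:
  F = 1.622 + (1.384 − 1)/0.6166 + (4.721 − 1)/14.45 + (3.273 − 1)/5.358 = 2.926
NF = 10 log₁₀(2.926) = 4.66 dB

4.66 dB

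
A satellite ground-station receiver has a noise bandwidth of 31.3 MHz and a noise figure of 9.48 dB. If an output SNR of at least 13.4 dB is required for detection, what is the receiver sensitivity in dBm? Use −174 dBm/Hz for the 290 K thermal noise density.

−76.2 dBm

Sensitivity = −174 + 10 log₁₀(B) + NF + SNR_min
= −174 + 74.96 + 9.48 + 13.4
= −76.16 dBm → −76.2 dBm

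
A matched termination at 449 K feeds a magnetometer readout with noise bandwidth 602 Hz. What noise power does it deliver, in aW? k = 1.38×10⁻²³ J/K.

3.73 aW

P_n = kTB = 1.38×10⁻²³ × 449 × 6.02×10² = 3.73×10⁻¹⁸ W = 3.73 aW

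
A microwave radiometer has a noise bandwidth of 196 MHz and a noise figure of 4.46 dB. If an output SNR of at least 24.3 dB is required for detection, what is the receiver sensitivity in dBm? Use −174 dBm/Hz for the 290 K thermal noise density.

−62.3 dBm

Sensitivity = −174 + 10 log₁₀(B) + NF + SNR_min
= −174 + 82.92 + 4.46 + 24.3
= −62.32 dBm → −62.3 dBm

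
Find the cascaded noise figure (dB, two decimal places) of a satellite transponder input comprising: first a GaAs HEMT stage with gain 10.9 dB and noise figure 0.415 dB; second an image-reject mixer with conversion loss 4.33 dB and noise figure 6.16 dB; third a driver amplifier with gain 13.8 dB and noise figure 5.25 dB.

Convert to linear (a loss of L dB is a gain of −L dB): F_i = 10^(NF_i/10), G_i = 10^(G_i,dB/10)
  Stage 1: F_1 = 10^(0.415/10) = 1.100, G_1 = 10^(10.9/10) = 12.30
  Stage 2: F_2 = 10^(6.16/10) = 4.130, G_2 = 10^(−4.33/10) = 0.3690
  Stage 3: F_3 = 10^(5.25/10) = 3.350, G_3 = 10^(13.8/10) = 23.99
Friis cascade:
  F = 1.100 + (4.130 − 1)/12.30 + (3.350 − 1)/4.539 = 1.872
NF = 10 log₁₀(1.872) = 2.72 dB

2.72 dB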